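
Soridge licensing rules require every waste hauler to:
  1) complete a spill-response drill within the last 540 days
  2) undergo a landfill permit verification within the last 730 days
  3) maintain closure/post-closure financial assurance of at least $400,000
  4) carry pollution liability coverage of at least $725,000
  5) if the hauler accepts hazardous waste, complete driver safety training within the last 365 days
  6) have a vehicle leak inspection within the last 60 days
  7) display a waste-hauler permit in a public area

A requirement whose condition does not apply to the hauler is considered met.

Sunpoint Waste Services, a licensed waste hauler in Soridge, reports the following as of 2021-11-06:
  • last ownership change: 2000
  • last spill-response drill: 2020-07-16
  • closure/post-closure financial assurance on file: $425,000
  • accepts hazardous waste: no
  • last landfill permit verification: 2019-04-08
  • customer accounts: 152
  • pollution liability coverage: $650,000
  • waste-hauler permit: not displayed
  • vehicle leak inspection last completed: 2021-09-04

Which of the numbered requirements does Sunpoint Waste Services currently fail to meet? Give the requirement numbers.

1. spill-response drill 478 days ago vs limit 540 → met
2. landfill permit verification 943 days ago vs limit 730 → not met
3. closure/post-closure financial assurance $425,000 ≥ $400,000 → met
4. pollution liability coverage $650,000 < $725,000 → not met
5. condition 'accepts hazardous waste' does not hold → requirement n/a → met
6. vehicle leak inspection 63 days ago vs limit 60 → not met
7. waste-hauler permit absent → not met
Not met: 2, 4, 6, 7

2, 4, 6, 7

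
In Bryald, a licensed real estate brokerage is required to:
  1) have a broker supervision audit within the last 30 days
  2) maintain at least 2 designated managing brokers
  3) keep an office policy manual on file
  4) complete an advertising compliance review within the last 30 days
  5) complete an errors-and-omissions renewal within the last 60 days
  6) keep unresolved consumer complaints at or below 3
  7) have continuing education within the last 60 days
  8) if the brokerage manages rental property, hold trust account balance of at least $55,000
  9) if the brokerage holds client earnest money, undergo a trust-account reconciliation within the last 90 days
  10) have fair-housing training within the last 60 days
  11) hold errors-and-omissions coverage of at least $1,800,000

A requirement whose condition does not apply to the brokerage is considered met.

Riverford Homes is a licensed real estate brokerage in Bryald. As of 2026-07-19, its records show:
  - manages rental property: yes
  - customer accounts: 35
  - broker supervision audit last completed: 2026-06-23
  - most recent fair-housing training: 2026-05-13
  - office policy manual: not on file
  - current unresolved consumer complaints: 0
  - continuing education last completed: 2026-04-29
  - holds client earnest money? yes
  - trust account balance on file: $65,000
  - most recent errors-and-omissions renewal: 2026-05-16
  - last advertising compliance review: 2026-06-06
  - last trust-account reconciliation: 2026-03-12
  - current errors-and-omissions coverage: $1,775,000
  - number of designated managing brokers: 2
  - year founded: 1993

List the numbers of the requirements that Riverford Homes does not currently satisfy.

3, 4, 5, 7, 9, 10, 11

1. broker supervision audit 26 days ago vs limit 30 → met
2. designated managing brokers 2 ≥ 2 → met
3. office policy manual absent → not met
4. advertising compliance review 43 days ago vs limit 30 → not met
5. errors-and-omissions renewal 64 days ago vs limit 60 → not met
6. unresolved consumer complaints 0 ≤ 3 → met
7. continuing education 81 days ago vs limit 60 → not met
8. condition 'manages rental property' holds; trust account balance $65,000 ≥ $55,000 → met
9. condition 'holds client earnest money' holds; trust-account reconciliation 129 days ago vs limit 90 → not met
10. fair-housing training 67 days ago vs limit 60 → not met
11. errors-and-omissions coverage $1,775,000 < $1,800,000 → not met
Not met: 3, 4, 5, 7, 9, 10, 11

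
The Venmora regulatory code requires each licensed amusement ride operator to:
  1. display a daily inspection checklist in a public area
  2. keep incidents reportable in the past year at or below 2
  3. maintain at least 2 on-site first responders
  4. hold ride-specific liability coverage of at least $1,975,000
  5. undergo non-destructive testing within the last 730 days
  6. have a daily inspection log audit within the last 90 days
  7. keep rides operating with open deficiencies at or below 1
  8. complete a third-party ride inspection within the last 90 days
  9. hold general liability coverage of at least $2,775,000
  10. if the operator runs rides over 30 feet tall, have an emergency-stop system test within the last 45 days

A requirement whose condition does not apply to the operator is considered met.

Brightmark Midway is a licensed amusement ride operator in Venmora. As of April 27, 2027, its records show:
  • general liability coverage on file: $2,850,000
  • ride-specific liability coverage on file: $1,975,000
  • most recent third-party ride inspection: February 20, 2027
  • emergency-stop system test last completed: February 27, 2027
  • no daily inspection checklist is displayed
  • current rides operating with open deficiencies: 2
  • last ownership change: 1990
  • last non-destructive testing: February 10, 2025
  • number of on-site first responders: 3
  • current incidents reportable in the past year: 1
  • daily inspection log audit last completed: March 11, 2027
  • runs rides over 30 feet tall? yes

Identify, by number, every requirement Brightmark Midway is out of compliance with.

1, 5, 7, 10

1. daily inspection checklist absent → not met
2. incidents reportable in the past year 1 ≤ 2 → met
3. on-site first responders 3 ≥ 2 → met
4. ride-specific liability coverage $1,975,000 ≥ $1,975,000 → met
5. non-destructive testing 806 days ago vs limit 730 → not met
6. daily inspection log audit 47 days ago vs limit 90 → met
7. rides operating with open deficiencies 2 > 1 → not met
8. third-party ride inspection 66 days ago vs limit 90 → met
9. general liability coverage $2,850,000 ≥ $2,775,000 → met
10. condition 'runs rides over 30 feet tall' holds; emergency-stop system test 59 days ago vs limit 45 → not met
Not met: 1, 5, 7, 10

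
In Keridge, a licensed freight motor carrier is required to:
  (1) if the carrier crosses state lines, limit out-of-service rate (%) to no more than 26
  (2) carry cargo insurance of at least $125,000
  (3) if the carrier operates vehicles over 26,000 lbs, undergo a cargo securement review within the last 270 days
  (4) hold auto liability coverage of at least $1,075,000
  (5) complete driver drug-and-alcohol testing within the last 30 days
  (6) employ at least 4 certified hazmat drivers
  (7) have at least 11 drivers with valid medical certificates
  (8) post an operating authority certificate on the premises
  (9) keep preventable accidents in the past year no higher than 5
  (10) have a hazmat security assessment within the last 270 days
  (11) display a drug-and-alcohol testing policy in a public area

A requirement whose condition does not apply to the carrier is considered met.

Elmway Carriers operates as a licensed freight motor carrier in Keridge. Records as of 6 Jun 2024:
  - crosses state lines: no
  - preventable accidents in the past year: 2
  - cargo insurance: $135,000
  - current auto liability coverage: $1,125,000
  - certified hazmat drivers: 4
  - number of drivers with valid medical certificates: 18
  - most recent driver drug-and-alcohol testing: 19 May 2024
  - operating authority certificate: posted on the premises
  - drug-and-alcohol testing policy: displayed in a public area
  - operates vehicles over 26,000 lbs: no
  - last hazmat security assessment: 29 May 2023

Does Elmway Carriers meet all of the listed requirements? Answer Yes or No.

No

1. condition 'crosses state lines' does not hold → requirement n/a → met
2. cargo insurance $135,000 ≥ $125,000 → met
3. condition 'operates vehicles over 26,000 lbs' does not hold → requirement n/a → met
4. auto liability coverage $1,125,000 ≥ $1,075,000 → met
5. driver drug-and-alcohol testing 18 days ago vs limit 30 → met
6. certified hazmat drivers 4 ≥ 4 → met
7. drivers with valid medical certificates 18 ≥ 11 → met
8. operating authority certificate present → met
9. preventable accidents in the past year 2 ≤ 5 → met
10. hazmat security assessment 374 days ago vs limit 270 → not met
11. drug-and-alcohol testing policy present → met
Not met: 10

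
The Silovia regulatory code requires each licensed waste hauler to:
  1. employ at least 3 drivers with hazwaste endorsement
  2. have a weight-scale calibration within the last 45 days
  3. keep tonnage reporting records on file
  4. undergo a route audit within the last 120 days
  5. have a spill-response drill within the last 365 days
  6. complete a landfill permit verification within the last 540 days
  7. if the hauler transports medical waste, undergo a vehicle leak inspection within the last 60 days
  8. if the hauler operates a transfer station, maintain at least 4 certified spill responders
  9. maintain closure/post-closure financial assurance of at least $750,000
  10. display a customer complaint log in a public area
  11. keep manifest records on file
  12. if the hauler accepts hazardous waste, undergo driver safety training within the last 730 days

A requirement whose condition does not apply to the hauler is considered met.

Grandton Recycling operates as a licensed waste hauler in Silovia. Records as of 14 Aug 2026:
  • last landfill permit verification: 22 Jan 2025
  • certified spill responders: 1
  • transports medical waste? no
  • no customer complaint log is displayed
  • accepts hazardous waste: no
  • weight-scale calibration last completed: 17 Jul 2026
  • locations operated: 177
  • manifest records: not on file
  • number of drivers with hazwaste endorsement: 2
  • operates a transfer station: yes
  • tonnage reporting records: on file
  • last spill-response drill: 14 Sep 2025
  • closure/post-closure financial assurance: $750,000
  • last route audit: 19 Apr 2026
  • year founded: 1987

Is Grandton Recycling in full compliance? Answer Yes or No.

No

1. drivers with hazwaste endorsement 2 < 3 → not met
2. weight-scale calibration 28 days ago vs limit 45 → met
3. tonnage reporting records present → met
4. route audit 117 days ago vs limit 120 → met
5. spill-response drill 334 days ago vs limit 365 → met
6. landfill permit verification 569 days ago vs limit 540 → not met
7. condition 'transports medical waste' does not hold → requirement n/a → met
8. condition 'operates a transfer station' holds; certified spill responders 1 < 4 → not met
9. closure/post-closure financial assurance $750,000 ≥ $750,000 → met
10. customer complaint log absent → not met
11. manifest records absent → not met
12. condition 'accepts hazardous waste' does not hold → requirement n/a → met
Not met: 1, 6, 8, 10, 11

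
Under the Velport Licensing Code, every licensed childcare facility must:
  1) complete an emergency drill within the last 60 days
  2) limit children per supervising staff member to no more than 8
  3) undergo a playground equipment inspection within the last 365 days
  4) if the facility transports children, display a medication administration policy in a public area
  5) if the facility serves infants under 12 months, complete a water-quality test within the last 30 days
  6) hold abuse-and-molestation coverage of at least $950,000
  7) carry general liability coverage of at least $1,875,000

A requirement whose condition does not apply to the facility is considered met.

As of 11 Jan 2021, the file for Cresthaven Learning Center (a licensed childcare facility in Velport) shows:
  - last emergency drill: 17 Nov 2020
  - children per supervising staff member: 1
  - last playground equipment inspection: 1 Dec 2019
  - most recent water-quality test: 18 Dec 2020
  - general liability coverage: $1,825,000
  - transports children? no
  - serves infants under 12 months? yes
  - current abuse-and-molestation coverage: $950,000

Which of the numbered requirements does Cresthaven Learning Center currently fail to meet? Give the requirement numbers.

1. emergency drill 55 days ago vs limit 60 → met
2. children per supervising staff member 1 ≤ 8 → met
3. playground equipment inspection 407 days ago vs limit 365 → not met
4. condition 'transports children' does not hold → requirement n/a → met
5. condition 'serves infants under 12 months' holds; water-quality test 24 days ago vs limit 30 → met
6. abuse-and-molestation coverage $950,000 ≥ $950,000 → met
7. general liability coverage $1,825,000 < $1,875,000 → not met
Not met: 3, 7

3, 7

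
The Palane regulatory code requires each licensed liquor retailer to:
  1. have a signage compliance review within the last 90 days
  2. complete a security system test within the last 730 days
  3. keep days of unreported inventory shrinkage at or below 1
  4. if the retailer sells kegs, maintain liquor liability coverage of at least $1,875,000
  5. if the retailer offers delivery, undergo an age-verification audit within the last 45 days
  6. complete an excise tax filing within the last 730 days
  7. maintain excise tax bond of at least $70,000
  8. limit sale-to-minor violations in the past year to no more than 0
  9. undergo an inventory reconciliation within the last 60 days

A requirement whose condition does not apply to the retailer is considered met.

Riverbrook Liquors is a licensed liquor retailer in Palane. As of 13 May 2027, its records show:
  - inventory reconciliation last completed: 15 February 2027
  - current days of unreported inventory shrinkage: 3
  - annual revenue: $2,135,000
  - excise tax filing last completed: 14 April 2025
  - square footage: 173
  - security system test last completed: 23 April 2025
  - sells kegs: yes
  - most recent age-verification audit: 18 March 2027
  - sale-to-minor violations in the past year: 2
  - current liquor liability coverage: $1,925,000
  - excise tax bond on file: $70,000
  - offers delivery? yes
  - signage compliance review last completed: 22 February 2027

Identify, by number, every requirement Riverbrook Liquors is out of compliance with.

1. signage compliance review 80 days ago vs limit 90 → met
2. security system test 750 days ago vs limit 730 → not met
3. days of unreported inventory shrinkage 3 > 1 → not met
4. condition 'sells kegs' holds; liquor liability coverage $1,925,000 ≥ $1,875,000 → met
5. condition 'offers delivery' holds; age-verification audit 56 days ago vs limit 45 → not met
6. excise tax filing 759 days ago vs limit 730 → not met
7. excise tax bond $70,000 ≥ $70,000 → met
8. sale-to-minor violations in the past year 2 > 0 → not met
9. inventory reconciliation 87 days ago vs limit 60 → not met
Not met: 2, 3, 5, 6, 8, 9

2, 3, 5, 6, 8, 9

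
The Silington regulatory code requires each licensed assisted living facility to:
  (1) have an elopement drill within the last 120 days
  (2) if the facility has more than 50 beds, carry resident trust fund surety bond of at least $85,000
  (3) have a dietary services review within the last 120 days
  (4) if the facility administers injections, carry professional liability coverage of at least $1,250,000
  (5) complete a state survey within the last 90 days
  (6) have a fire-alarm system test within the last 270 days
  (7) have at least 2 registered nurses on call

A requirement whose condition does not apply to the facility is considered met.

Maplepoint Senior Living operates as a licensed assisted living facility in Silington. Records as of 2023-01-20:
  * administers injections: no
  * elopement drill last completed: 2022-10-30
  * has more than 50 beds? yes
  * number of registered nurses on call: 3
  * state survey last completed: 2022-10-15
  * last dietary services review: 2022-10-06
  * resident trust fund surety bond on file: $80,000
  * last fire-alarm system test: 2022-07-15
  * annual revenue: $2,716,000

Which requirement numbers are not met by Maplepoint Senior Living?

1. elopement drill 82 days ago vs limit 120 → met
2. condition 'has more than 50 beds' holds; resident trust fund surety bond $80,000 < $85,000 → not met
3. dietary services review 106 days ago vs limit 120 → met
4. condition 'administers injections' does not hold → requirement n/a → met
5. state survey 97 days ago vs limit 90 → not met
6. fire-alarm system test 189 days ago vs limit 270 → met
7. registered nurses on call 3 ≥ 2 → met
Not met: 2, 5

2, 5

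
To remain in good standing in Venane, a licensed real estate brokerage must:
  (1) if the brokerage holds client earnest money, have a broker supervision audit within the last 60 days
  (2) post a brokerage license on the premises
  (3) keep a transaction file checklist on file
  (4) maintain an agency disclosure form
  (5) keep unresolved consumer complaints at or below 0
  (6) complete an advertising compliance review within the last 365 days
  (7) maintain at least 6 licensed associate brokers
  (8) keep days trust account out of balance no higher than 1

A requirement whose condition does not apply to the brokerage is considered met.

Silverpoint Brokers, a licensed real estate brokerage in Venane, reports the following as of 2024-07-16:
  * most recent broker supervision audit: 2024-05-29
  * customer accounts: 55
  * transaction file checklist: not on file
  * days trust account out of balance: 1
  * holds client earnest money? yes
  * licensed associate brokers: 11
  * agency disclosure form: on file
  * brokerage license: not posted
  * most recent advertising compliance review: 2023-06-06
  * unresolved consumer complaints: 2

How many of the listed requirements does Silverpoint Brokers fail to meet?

1. condition 'holds client earnest money' holds; broker supervision audit 48 days ago vs limit 60 → met
2. brokerage license absent → not met
3. transaction file checklist absent → not met
4. agency disclosure form present → met
5. unresolved consumer complaints 2 > 0 → not met
6. advertising compliance review 406 days ago vs limit 365 → not met
7. licensed associate brokers 11 ≥ 6 → met
8. days trust account out of balance 1 ≤ 1 → met
Not met: 4 of 8

4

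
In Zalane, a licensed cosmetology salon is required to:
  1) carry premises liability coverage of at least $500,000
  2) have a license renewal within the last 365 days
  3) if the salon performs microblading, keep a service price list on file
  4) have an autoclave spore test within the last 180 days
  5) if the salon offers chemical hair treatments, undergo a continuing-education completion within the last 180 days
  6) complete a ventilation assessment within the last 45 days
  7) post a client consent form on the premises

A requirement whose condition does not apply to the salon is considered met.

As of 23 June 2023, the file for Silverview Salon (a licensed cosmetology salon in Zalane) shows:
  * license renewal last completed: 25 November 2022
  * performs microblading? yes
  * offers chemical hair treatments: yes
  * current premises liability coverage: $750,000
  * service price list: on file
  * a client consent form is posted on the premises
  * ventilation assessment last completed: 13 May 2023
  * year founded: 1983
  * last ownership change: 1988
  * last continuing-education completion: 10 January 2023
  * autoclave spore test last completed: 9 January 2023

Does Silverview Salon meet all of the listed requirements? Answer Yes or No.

1. premises liability coverage $750,000 ≥ $500,000 → met
2. license renewal 210 days ago vs limit 365 → met
3. condition 'performs microblading' holds; service price list present → met
4. autoclave spore test 165 days ago vs limit 180 → met
5. condition 'offers chemical hair treatments' holds; continuing-education completion 164 days ago vs limit 180 → met
6. ventilation assessment 41 days ago vs limit 45 → met
7. client consent form present → met
All met.

Yes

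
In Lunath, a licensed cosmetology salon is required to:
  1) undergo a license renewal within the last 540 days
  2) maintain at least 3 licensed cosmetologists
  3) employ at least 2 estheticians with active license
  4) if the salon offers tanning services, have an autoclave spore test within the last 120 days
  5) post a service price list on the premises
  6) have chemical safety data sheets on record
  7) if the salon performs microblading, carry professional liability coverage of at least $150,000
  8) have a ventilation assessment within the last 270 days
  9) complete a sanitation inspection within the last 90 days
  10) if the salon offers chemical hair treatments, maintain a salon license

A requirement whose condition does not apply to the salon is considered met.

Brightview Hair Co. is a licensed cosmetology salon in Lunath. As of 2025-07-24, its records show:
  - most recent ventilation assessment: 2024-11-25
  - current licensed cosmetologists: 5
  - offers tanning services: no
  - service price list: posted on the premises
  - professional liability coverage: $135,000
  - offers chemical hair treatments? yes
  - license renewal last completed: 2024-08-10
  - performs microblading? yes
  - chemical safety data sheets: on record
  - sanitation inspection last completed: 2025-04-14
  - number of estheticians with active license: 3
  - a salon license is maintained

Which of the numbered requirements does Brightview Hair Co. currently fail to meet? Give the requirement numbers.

7, 9

1. license renewal 348 days ago vs limit 540 → met
2. licensed cosmetologists 5 ≥ 3 → met
3. estheticians with active license 3 ≥ 2 → met
4. condition 'offers tanning services' does not hold → requirement n/a → met
5. service price list present → met
6. chemical safety data sheets present → met
7. condition 'performs microblading' holds; professional liability coverage $135,000 < $150,000 → not met
8. ventilation assessment 241 days ago vs limit 270 → met
9. sanitation inspection 101 days ago vs limit 90 → not met
10. condition 'offers chemical hair treatments' holds; salon license present → met
Not met: 7, 9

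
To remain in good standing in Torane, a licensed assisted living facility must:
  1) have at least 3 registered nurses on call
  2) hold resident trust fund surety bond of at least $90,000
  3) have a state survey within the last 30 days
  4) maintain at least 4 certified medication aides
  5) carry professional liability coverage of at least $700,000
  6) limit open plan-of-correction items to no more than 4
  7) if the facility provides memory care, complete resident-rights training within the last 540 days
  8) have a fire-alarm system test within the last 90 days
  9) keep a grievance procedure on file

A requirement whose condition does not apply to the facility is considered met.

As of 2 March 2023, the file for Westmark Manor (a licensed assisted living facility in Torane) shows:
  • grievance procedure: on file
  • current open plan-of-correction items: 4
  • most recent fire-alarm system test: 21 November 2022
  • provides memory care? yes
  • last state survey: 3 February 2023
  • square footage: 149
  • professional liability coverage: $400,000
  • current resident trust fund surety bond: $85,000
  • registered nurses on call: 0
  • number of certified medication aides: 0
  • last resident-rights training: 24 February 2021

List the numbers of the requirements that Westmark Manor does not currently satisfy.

1. registered nurses on call 0 < 3 → not met
2. resident trust fund surety bond $85,000 < $90,000 → not met
3. state survey 27 days ago vs limit 30 → met
4. certified medication aides 0 < 4 → not met
5. professional liability coverage $400,000 < $700,000 → not met
6. open plan-of-correction items 4 ≤ 4 → met
7. condition 'provides memory care' holds; resident-rights training 736 days ago vs limit 540 → not met
8. fire-alarm system test 101 days ago vs limit 90 → not met
9. grievance procedure present → met
Not met: 1, 2, 4, 5, 7, 8

1, 2, 4, 5, 7, 8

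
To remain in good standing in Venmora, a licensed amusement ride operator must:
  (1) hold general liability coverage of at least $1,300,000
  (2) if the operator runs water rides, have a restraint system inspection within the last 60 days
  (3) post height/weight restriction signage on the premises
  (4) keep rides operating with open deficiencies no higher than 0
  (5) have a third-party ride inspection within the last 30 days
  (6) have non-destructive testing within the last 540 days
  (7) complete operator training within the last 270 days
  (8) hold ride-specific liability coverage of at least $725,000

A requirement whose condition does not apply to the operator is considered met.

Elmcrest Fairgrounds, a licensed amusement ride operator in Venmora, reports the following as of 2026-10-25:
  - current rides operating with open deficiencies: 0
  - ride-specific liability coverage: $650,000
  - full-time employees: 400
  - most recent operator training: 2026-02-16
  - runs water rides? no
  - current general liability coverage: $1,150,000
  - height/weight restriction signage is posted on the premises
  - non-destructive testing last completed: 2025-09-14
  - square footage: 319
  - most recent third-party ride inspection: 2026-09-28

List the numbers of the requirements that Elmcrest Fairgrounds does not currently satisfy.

1, 8

1. general liability coverage $1,150,000 < $1,300,000 → not met
2. condition 'runs water rides' does not hold → requirement n/a → met
3. height/weight restriction signage present → met
4. rides operating with open deficiencies 0 ≤ 0 → met
5. third-party ride inspection 27 days ago vs limit 30 → met
6. non-destructive testing 406 days ago vs limit 540 → met
7. operator training 251 days ago vs limit 270 → met
8. ride-specific liability coverage $650,000 < $725,000 → not met
Not met: 1, 8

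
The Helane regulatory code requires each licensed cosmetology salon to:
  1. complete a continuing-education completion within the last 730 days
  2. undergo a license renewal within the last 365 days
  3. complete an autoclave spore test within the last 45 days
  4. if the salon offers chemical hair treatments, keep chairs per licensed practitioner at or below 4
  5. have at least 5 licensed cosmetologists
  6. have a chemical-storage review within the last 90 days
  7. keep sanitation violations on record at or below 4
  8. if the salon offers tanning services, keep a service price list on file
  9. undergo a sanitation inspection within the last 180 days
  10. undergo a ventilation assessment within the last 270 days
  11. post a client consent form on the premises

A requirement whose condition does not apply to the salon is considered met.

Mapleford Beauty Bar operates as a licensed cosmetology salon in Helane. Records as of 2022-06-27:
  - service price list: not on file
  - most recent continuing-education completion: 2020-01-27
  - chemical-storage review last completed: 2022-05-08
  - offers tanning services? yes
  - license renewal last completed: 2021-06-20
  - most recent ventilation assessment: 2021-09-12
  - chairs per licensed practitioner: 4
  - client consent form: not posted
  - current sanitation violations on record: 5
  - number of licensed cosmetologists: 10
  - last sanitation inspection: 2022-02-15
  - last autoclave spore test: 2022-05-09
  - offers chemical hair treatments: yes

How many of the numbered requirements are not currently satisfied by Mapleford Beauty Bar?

1. continuing-education completion 882 days ago vs limit 730 → not met
2. license renewal 372 days ago vs limit 365 → not met
3. autoclave spore test 49 days ago vs limit 45 → not met
4. condition 'offers chemical hair treatments' holds; chairs per licensed practitioner 4 ≤ 4 → met
5. licensed cosmetologists 10 ≥ 5 → met
6. chemical-storage review 50 days ago vs limit 90 → met
7. sanitation violations on record 5 > 4 → not met
8. condition 'offers tanning services' holds; service price list absent → not met
9. sanitation inspection 132 days ago vs limit 180 → met
10. ventilation assessment 288 days ago vs limit 270 → not met
11. client consent form absent → not met
Not met: 7 of 11

7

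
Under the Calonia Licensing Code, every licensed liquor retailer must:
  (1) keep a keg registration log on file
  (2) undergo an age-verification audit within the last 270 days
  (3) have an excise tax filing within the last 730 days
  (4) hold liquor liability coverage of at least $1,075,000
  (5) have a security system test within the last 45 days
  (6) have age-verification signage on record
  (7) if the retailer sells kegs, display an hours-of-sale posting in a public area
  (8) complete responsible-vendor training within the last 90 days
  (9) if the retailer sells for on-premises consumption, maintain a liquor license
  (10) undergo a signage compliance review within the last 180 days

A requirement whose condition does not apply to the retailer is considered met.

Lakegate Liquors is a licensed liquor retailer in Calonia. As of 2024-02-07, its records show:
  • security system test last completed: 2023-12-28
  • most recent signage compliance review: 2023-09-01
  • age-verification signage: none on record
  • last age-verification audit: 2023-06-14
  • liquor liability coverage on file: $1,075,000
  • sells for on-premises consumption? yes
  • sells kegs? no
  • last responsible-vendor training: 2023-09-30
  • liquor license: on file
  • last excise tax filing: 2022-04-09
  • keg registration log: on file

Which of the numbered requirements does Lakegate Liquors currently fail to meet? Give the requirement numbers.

1. keg registration log present → met
2. age-verification audit 238 days ago vs limit 270 → met
3. excise tax filing 669 days ago vs limit 730 → met
4. liquor liability coverage $1,075,000 ≥ $1,075,000 → met
5. security system test 41 days ago vs limit 45 → met
6. age-verification signage absent → not met
7. condition 'sells kegs' does not hold → requirement n/a → met
8. responsible-vendor training 130 days ago vs limit 90 → not met
9. condition 'sells for on-premises consumption' holds; liquor license present → met
10. signage compliance review 159 days ago vs limit 180 → met
Not met: 6, 8

6, 8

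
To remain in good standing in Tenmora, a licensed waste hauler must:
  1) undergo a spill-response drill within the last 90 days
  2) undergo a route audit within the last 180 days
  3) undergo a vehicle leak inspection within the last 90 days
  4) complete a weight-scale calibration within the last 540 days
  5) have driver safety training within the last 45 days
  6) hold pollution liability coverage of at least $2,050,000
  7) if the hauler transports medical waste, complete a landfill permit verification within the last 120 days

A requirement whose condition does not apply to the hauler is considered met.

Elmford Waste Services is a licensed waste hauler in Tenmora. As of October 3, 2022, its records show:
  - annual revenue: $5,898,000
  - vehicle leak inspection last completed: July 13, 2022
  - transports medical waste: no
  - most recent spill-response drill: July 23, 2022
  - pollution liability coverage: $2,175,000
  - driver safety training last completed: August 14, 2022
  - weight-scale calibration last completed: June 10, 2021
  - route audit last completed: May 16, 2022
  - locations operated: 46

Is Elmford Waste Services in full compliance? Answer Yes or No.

No

1. spill-response drill 72 days ago vs limit 90 → met
2. route audit 140 days ago vs limit 180 → met
3. vehicle leak inspection 82 days ago vs limit 90 → met
4. weight-scale calibration 480 days ago vs limit 540 → met
5. driver safety training 50 days ago vs limit 45 → not met
6. pollution liability coverage $2,175,000 ≥ $2,050,000 → met
7. condition 'transports medical waste' does not hold → requirement n/a → met
Not met: 5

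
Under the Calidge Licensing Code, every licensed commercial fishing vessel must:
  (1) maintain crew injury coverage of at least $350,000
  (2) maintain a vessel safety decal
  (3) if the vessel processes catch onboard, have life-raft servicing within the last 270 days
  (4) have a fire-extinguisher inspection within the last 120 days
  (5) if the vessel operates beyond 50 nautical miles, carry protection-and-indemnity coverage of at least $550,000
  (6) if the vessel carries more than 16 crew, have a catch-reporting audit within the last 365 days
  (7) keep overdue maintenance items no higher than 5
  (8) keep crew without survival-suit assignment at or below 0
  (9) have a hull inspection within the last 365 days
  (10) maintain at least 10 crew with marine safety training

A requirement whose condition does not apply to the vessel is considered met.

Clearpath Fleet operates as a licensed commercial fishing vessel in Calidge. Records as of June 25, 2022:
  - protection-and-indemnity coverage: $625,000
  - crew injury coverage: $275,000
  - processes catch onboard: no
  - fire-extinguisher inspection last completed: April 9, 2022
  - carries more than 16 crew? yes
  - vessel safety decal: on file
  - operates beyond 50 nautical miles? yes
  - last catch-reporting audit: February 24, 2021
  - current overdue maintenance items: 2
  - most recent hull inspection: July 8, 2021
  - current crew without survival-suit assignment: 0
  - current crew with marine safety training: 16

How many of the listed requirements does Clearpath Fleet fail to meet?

2

1. crew injury coverage $275,000 < $350,000 → not met
2. vessel safety decal present → met
3. condition 'processes catch onboard' does not hold → requirement n/a → met
4. fire-extinguisher inspection 77 days ago vs limit 120 → met
5. condition 'operates beyond 50 nautical miles' holds; protection-and-indemnity coverage $625,000 ≥ $550,000 → met
6. condition 'carries more than 16 crew' holds; catch-reporting audit 486 days ago vs limit 365 → not met
7. overdue maintenance items 2 ≤ 5 → met
8. crew without survival-suit assignment 0 ≤ 0 → met
9. hull inspection 352 days ago vs limit 365 → met
10. crew with marine safety training 16 ≥ 10 → met
Not met: 2 of 10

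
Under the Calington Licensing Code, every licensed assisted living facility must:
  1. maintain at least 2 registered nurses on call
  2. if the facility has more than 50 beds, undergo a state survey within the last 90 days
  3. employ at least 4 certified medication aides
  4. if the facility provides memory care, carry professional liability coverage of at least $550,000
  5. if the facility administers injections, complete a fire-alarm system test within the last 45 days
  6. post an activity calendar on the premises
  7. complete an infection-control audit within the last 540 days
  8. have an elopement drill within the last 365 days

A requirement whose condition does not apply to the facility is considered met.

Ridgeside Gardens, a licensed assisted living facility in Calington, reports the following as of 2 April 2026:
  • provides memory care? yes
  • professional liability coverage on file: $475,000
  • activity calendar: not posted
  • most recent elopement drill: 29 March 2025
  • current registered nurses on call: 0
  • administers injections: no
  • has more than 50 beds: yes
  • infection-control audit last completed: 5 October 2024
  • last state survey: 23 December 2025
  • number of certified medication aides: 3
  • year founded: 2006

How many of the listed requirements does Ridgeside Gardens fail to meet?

7

1. registered nurses on call 0 < 2 → not met
2. condition 'has more than 50 beds' holds; state survey 100 days ago vs limit 90 → not met
3. certified medication aides 3 < 4 → not met
4. condition 'provides memory care' holds; professional liability coverage $475,000 < $550,000 → not met
5. condition 'administers injections' does not hold → requirement n/a → met
6. activity calendar absent → not met
7. infection-control audit 544 days ago vs limit 540 → not met
8. elopement drill 369 days ago vs limit 365 → not met
Not met: 7 of 8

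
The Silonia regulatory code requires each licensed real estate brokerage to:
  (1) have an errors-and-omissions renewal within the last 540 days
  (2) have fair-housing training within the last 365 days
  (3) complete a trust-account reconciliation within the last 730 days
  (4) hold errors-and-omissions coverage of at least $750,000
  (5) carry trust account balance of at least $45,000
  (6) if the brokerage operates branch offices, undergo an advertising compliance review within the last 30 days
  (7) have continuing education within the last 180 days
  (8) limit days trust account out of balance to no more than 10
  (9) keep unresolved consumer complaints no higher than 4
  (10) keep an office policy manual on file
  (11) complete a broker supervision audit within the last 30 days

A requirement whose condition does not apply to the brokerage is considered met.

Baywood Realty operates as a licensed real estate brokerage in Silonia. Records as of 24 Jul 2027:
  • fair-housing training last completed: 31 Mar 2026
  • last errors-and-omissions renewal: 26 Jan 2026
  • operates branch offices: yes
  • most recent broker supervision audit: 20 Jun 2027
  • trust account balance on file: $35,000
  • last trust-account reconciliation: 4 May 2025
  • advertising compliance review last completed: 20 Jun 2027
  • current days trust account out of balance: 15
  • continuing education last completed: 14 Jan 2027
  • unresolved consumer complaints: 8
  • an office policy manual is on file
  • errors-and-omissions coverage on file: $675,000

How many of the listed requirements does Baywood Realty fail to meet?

10

1. errors-and-omissions renewal 544 days ago vs limit 540 → not met
2. fair-housing training 480 days ago vs limit 365 → not met
3. trust-account reconciliation 811 days ago vs limit 730 → not met
4. errors-and-omissions coverage $675,000 < $750,000 → not met
5. trust account balance $35,000 < $45,000 → not met
6. condition 'operates branch offices' holds; advertising compliance review 34 days ago vs limit 30 → not met
7. continuing education 191 days ago vs limit 180 → not met
8. days trust account out of balance 15 > 10 → not met
9. unresolved consumer complaints 8 > 4 → not met
10. office policy manual present → met
11. broker supervision audit 34 days ago vs limit 30 → not met
Not met: 10 of 11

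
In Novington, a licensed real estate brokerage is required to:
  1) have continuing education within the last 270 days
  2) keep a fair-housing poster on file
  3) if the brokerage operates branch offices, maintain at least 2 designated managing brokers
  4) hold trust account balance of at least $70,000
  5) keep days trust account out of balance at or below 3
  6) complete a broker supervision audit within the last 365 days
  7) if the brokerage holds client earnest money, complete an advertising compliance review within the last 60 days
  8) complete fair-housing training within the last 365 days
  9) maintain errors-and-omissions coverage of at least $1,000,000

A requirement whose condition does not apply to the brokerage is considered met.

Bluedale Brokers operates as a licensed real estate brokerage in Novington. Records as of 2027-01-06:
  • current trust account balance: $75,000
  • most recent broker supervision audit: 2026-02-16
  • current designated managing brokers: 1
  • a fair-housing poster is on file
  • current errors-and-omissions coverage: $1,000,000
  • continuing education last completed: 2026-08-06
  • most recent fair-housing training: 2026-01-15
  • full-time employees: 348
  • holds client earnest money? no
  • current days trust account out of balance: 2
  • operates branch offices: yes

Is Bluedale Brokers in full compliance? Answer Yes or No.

No

1. continuing education 153 days ago vs limit 270 → met
2. fair-housing poster present → met
3. condition 'operates branch offices' holds; designated managing brokers 1 < 2 → not met
4. trust account balance $75,000 ≥ $70,000 → met
5. days trust account out of balance 2 ≤ 3 → met
6. broker supervision audit 324 days ago vs limit 365 → met
7. condition 'holds client earnest money' does not hold → requirement n/a → met
8. fair-housing training 356 days ago vs limit 365 → met
9. errors-and-omissions coverage $1,000,000 ≥ $1,000,000 → met
Not met: 3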